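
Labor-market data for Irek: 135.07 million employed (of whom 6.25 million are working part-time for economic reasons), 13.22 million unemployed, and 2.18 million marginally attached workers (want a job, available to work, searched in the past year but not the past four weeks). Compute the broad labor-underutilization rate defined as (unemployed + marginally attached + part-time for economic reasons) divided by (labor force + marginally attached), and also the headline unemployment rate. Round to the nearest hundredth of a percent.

Labor force = 135.07 + 13.22 = 148.29 million.
Numerator = 13.22 + 2.18 + 6.25 = 21.65 million.
Denominator = 148.29 + 2.18 = 150.47 million.
Broad rate = 21.65 / 150.47 = 14.39%.
Headline unemployment rate = 13.22 / 148.29 = 8.91%.

Broad underutilization rate ≈ 14.39%; headline unemployment rate ≈ 8.91%.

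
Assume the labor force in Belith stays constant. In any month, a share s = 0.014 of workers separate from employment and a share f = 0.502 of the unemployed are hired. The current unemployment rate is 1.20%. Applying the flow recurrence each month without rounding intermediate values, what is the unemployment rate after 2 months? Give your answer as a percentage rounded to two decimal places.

With a fixed labor force, u_{t+1} = u_t + s·(1−u_t) − f·u_t = u_t·(1−s−f) + s.
Here 1−s−f = 0.484 and s = 0.014.
u_1 = 0.012000 × 0.484 + 0.014 = 0.019808.
u_2 = 0.019808 × 0.484 + 0.014 = 0.023587.

Unemployment rate after two months ≈ 2.36%.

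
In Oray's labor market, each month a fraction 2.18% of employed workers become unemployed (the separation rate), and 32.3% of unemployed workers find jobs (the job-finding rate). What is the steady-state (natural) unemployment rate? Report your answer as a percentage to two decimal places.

Steady-state unemployment rate ≈ 6.32%.

At steady state the flows balance: s·E = f·U, so U/(E+U) = s/(s+f).
u* = 2.18 / (2.18 + 32.3) = 2.18 / 34.48 = 6.32%.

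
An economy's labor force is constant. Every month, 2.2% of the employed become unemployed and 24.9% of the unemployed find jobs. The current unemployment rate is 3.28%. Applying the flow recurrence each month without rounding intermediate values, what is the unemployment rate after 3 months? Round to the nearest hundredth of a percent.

With a fixed labor force, u_{t+1} = u_t + s·(1−u_t) − f·u_t = u_t·(1−s−f) + s.
Here 1−s−f = 0.729 and s = 0.022.
u_1 = 0.032800 × 0.729 + 0.022 = 0.045911.
u_2 = 0.045911 × 0.729 + 0.022 = 0.055469.
u_3 = 0.055469 × 0.729 + 0.022 = 0.062437.

Unemployment rate after three months ≈ 6.24%.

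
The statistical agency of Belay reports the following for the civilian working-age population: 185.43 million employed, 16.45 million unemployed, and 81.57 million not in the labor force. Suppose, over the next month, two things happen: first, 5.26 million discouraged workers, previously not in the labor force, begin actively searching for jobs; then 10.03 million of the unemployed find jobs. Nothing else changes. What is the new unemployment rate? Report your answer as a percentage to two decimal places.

Initially, labor force = 185.43 + 16.45 = 201.88 million, so u = 16.45/201.88 = 8.15%.
After the first change, unemployed and labor force both rise by 5.26 → E = 185.43, U = 21.71, labor force = 207.14 million.
After the second change, unemployed falls and employed rises by 10.03; labor force unchanged → E = 195.46, U = 11.68, labor force = 207.14 million.
New unemployment rate = 11.68 / 207.14 = 5.64%.

New unemployment rate ≈ 5.64%.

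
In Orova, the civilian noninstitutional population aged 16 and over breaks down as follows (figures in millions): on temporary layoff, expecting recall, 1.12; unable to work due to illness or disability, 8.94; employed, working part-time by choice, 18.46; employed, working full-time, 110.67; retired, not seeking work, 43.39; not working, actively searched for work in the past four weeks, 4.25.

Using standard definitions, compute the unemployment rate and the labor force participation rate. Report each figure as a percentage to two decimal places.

Unemployment rate ≈ 3.99%; labor force participation rate ≈ 71.99%.

Employed = 18.46 + 110.67 = 129.13 million.
Unemployed = 1.12 + 4.25 = 5.37 million (jobless and actively searching, or on temporary layoff).
Labor force = 129.13 + 5.37 = 134.50 million.
Not in labor force = 8.94 + 43.39 = 52.33 million (those not working and not actively searching are outside the labor force).
Civilian working-age population = 134.50 + 52.33 = 186.83 million.
Unemployment rate = 5.37 / 134.50 = 3.99%.
Labor force participation rate = 134.50 / 186.83 = 71.99%.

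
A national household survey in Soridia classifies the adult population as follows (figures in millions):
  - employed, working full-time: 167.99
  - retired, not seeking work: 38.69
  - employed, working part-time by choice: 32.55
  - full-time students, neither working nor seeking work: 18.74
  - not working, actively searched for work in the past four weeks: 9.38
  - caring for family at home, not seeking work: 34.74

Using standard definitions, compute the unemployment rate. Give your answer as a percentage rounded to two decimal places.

Employed = 167.99 + 32.55 = 200.54 million.
Unemployed = 9.38 million.
Labor force = 200.54 + 9.38 = 209.92 million.
Unemployment rate = 9.38 / 209.92 = 4.47%.

Unemployment rate ≈ 4.47%.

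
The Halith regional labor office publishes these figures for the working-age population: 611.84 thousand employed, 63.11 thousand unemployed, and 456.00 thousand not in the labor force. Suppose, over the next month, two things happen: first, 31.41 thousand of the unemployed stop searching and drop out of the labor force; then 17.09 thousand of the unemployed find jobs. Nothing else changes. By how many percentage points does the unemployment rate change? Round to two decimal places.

Initially, labor force = 611.84 + 63.11 = 674.95 thousand, so u = 63.11/674.95 = 9.35%.
After the first change, unemployed and labor force both fall by 31.41 → E = 611.84, U = 31.70, labor force = 643.54 thousand.
After the second change, unemployed falls and employed rises by 17.09; labor force unchanged → E = 628.93, U = 14.61, labor force = 643.54 thousand.
New unemployment rate = 14.61 / 643.54 = 2.27%.
Change = 2.27% − 9.35% = −7.08 percentage points.

The unemployment rate changes by −7.08 percentage points.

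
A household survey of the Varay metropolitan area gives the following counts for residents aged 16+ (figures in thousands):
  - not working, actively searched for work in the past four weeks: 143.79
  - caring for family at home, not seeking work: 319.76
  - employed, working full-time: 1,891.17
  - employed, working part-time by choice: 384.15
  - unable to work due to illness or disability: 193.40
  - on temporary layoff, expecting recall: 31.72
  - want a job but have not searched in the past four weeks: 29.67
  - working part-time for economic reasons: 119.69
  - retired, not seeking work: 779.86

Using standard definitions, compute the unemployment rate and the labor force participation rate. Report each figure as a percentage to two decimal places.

Employed = 1,891.17 + 384.15 + 119.69 = 2,395.01 thousand (anyone who worked, including part-time for economic reasons, counts as employed).
Unemployed = 143.79 + 31.72 = 175.51 thousand (jobless and actively searching, or on temporary layoff).
Labor force = 2,395.01 + 175.51 = 2,570.52 thousand.
Not in labor force = 319.76 + 193.40 + 29.67 + 779.86 = 1,322.69 thousand (those not working and not actively searching are outside the labor force — including those who want a job but have given up searching).
Civilian working-age population = 2,570.52 + 1,322.69 = 3,893.21 thousand.
Unemployment rate = 175.51 / 2,570.52 = 6.83%.
Labor force participation rate = 2,570.52 / 3,893.21 = 66.03%.

Unemployment rate ≈ 6.83%; labor force participation rate ≈ 66.03%.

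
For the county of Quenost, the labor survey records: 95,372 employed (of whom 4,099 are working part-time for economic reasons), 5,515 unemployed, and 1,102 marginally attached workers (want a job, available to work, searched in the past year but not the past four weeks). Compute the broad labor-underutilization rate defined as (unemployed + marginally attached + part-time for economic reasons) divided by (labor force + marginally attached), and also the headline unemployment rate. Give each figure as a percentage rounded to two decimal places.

Broad underutilization rate ≈ 10.51%; headline unemployment rate ≈ 5.47%.

Labor force = 95,372 + 5,515 = 100,887.
Numerator = 5,515 + 1,102 + 4,099 = 10,716.
Denominator = 100,887 + 1,102 = 101,989.
Broad rate = 10,716 / 101,989 = 10.51%.
Headline unemployment rate = 5,515 / 100,887 = 5.47%.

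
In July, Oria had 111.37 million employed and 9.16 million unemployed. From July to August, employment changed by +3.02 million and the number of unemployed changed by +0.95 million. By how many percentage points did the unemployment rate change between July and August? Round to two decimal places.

July: labor force = 111.37 + 9.16 = 120.53; u = 9.16/120.53 = 7.60%.
August: labor force = 114.39 + 10.11 = 124.50; u = 10.11/124.50 = 8.12%.
Change = 8.12% − 7.60% = +0.52 pp.

The unemployment rate changed by +0.52 percentage points.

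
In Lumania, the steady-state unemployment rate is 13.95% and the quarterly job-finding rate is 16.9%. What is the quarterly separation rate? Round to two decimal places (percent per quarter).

From u* = s/(s+f): s = u·f/(1−u).
s = 0.1395 × 16.9 / (1 − 0.1395) = 2.3575 / 0.8605 ≈ 2.74% per quarter.

Separation rate ≈ 2.74% per quarter.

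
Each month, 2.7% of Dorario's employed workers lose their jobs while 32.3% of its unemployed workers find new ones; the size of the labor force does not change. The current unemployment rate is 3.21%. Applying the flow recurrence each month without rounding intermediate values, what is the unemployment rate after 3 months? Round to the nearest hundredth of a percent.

Unemployment rate after three months ≈ 6.48%.

With a fixed labor force, u_{t+1} = u_t + s·(1−u_t) − f·u_t = u_t·(1−s−f) + s.
Here 1−s−f = 0.650 and s = 0.027.
u_1 = 0.032100 × 0.650 + 0.027 = 0.047865.
u_2 = 0.047865 × 0.650 + 0.027 = 0.058112.
u_3 = 0.058112 × 0.650 + 0.027 = 0.064773.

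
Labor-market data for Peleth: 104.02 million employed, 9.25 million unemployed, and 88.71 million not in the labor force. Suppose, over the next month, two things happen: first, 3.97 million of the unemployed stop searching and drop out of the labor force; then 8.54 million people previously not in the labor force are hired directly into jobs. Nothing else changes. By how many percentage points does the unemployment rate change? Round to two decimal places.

Initially, labor force = 104.02 + 9.25 = 113.27 million, so u = 9.25/113.27 = 8.17%.
After the first change, unemployed and labor force both fall by 3.97 → E = 104.02, U = 5.28, labor force = 109.30 million.
After the second change, employed and labor force both rise by 8.54; unemployed unchanged → E = 112.56, U = 5.28, labor force = 117.84 million.
New unemployment rate = 5.28 / 117.84 = 4.48%.
Change = 4.48% − 8.17% = −3.69 percentage points.

The unemployment rate changes by −3.69 percentage points.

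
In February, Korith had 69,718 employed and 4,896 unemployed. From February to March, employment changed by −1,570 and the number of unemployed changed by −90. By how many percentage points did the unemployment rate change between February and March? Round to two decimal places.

February: labor force = 69,718 + 4,896 = 74,614; u = 4,896/74,614 = 6.56%.
March: labor force = 68,148 + 4,806 = 72,954; u = 4,806/72,954 = 6.59%.
Change = 6.59% − 6.56% = +0.03 pp.

The unemployment rate changed by +0.03 percentage points.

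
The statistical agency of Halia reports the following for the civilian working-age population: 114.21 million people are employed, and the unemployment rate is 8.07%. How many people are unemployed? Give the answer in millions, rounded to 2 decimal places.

About 10.03 million are unemployed.

Let U be the number unemployed. The labor force is E + U, and U/(E+U) = 0.0807.
So U = 0.0807 × 114.21 / (1 − 0.0807) = 9.2167 / 0.9193 ≈ 10.03 million.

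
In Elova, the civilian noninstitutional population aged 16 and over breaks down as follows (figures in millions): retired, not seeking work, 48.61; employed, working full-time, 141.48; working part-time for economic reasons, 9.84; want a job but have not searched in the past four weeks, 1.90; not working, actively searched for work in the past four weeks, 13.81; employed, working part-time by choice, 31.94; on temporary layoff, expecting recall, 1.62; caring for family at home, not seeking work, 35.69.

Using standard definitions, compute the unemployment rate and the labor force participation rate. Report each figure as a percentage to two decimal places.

Employed = 141.48 + 9.84 + 31.94 = 183.26 million (anyone who worked, including part-time for economic reasons, counts as employed).
Unemployed = 13.81 + 1.62 = 15.43 million (jobless and actively searching, or on temporary layoff).
Labor force = 183.26 + 15.43 = 198.69 million.
Not in labor force = 48.61 + 1.90 + 35.69 = 86.20 million (those not working and not actively searching are outside the labor force — including those who want a job but have given up searching).
Civilian working-age population = 198.69 + 86.20 = 284.89 million.
Unemployment rate = 15.43 / 198.69 = 7.77%.
Labor force participation rate = 198.69 / 284.89 = 69.74%.

Unemployment rate ≈ 7.77%; labor force participation rate ≈ 69.74%.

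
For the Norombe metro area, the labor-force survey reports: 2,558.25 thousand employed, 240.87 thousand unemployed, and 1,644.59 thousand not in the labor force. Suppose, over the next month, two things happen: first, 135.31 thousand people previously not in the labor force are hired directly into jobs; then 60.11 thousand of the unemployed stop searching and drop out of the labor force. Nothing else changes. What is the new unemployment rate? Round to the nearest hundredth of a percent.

New unemployment rate ≈ 6.29%.

Initially, labor force = 2,558.25 + 240.87 = 2,799.12 thousand, so u = 240.87/2,799.12 = 8.61%.
After the first change, employed and labor force both rise by 135.31; unemployed unchanged → E = 2,693.56, U = 240.87, labor force = 2,934.43 thousand.
After the second change, unemployed and labor force both fall by 60.11 → E = 2,693.56, U = 180.76, labor force = 2,874.32 thousand.
New unemployment rate = 180.76 / 2,874.32 = 6.29%.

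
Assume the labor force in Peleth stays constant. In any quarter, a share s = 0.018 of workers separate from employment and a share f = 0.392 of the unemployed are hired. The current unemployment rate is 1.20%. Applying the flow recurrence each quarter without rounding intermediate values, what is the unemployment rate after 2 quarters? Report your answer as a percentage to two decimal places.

With a fixed labor force, u_{t+1} = u_t + s·(1−u_t) − f·u_t = u_t·(1−s−f) + s.
Here 1−s−f = 0.590 and s = 0.018.
u_1 = 0.012000 × 0.590 + 0.018 = 0.025080.
u_2 = 0.025080 × 0.590 + 0.018 = 0.032797.

Unemployment rate after two quarters ≈ 3.28%.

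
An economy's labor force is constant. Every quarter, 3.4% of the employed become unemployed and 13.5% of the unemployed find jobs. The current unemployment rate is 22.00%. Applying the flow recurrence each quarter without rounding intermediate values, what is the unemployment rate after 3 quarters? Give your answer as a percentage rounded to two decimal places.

Unemployment rate after three quarters ≈ 21.20%.

With a fixed labor force, u_{t+1} = u_t + s·(1−u_t) − f·u_t = u_t·(1−s−f) + s.
Here 1−s−f = 0.831 and s = 0.034.
u_1 = 0.220000 × 0.831 + 0.034 = 0.216820.
u_2 = 0.216820 × 0.831 + 0.034 = 0.214177.
u_3 = 0.214177 × 0.831 + 0.034 = 0.211981.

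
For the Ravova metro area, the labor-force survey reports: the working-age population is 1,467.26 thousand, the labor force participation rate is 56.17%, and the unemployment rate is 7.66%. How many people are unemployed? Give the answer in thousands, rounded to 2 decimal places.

Labor force = 0.5617 × 1,467.26 = 824.16 thousand.
Unemployed = 0.0766 × 824.16 ≈ 63.13 thousand.

About 63.13 thousand are unemployed.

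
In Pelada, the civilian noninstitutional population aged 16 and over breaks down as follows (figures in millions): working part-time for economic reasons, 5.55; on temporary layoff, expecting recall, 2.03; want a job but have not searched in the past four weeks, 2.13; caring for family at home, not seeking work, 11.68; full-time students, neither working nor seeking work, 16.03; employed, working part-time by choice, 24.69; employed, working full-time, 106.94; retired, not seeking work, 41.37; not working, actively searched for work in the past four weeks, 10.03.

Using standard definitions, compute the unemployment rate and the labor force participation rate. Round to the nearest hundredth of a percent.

Unemployment rate ≈ 8.08%; labor force participation rate ≈ 67.70%.

Employed = 5.55 + 24.69 + 106.94 = 137.18 million (anyone who worked, including part-time for economic reasons, counts as employed).
Unemployed = 2.03 + 10.03 = 12.06 million (jobless and actively searching, or on temporary layoff).
Labor force = 137.18 + 12.06 = 149.24 million.
Not in labor force = 2.13 + 11.68 + 16.03 + 41.37 = 71.21 million (those not working and not actively searching are outside the labor force — including those who want a job but have given up searching).
Civilian working-age population = 149.24 + 71.21 = 220.45 million.
Unemployment rate = 12.06 / 149.24 = 8.08%.
Labor force participation rate = 149.24 / 220.45 = 67.70%.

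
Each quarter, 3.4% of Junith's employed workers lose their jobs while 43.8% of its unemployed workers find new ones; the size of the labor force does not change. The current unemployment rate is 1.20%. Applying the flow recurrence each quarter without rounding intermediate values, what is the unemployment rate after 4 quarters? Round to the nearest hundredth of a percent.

Unemployment rate after four quarters ≈ 6.74%.

With a fixed labor force, u_{t+1} = u_t + s·(1−u_t) − f·u_t = u_t·(1−s−f) + s.
Here 1−s−f = 0.528 and s = 0.034.
u_1 = 0.012000 × 0.528 + 0.034 = 0.040336.
u_2 = 0.040336 × 0.528 + 0.034 = 0.055297.
u_3 = 0.055297 × 0.528 + 0.034 = 0.063197.
u_4 = 0.063197 × 0.528 + 0.034 = 0.067368.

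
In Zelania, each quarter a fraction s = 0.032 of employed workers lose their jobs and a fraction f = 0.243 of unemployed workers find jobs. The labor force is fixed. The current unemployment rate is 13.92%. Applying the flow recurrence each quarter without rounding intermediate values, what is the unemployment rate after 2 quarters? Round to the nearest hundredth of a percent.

Unemployment rate after two quarters ≈ 12.84%.

With a fixed labor force, u_{t+1} = u_t + s·(1−u_t) − f·u_t = u_t·(1−s−f) + s.
Here 1−s−f = 0.725 and s = 0.032.
u_1 = 0.139200 × 0.725 + 0.032 = 0.132920.
u_2 = 0.132920 × 0.725 + 0.032 = 0.128367.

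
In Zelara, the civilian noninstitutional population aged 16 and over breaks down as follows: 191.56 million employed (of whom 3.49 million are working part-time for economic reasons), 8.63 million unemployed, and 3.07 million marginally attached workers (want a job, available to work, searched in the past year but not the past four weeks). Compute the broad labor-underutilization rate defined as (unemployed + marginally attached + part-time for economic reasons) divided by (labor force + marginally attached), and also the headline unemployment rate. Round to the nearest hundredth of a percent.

Labor force = 191.56 + 8.63 = 200.19 million.
Numerator = 8.63 + 3.07 + 3.49 = 15.19 million.
Denominator = 200.19 + 3.07 = 203.26 million.
Broad rate = 15.19 / 203.26 = 7.47%.
Headline unemployment rate = 8.63 / 200.19 = 4.31%.

Broad underutilization rate ≈ 7.47%; headline unemployment rate ≈ 4.31%.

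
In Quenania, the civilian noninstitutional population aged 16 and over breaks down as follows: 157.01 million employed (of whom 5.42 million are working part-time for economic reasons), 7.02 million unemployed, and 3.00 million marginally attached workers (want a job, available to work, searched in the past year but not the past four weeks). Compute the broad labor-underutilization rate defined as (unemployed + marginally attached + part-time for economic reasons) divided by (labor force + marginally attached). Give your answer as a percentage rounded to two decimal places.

Labor force = 157.01 + 7.02 = 164.03 million.
Numerator = 7.02 + 3.00 + 5.42 = 15.44 million.
Denominator = 164.03 + 3.00 = 167.03 million.
Broad rate = 15.44 / 167.03 = 9.24%.

Broad underutilization rate ≈ 9.24%.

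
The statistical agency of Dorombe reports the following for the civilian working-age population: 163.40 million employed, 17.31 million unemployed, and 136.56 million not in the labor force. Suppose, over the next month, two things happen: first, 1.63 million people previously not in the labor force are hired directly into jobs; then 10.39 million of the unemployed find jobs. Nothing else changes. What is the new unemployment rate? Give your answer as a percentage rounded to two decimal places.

New unemployment rate ≈ 3.80%.

Initially, labor force = 163.40 + 17.31 = 180.71 million, so u = 17.31/180.71 = 9.58%.
After the first change, employed and labor force both rise by 1.63; unemployed unchanged → E = 165.03, U = 17.31, labor force = 182.34 million.
After the second change, unemployed falls and employed rises by 10.39; labor force unchanged → E = 175.42, U = 6.92, labor force = 182.34 million.
New unemployment rate = 6.92 / 182.34 = 3.80%.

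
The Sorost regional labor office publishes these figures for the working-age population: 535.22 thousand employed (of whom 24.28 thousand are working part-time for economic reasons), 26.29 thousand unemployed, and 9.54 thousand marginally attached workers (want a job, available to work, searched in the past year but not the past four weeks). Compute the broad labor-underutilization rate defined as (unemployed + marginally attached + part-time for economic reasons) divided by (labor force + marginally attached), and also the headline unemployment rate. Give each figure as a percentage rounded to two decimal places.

Broad underutilization rate ≈ 10.53%; headline unemployment rate ≈ 4.68%.

Labor force = 535.22 + 26.29 = 561.51 thousand.
Numerator = 26.29 + 9.54 + 24.28 = 60.11 thousand.
Denominator = 561.51 + 9.54 = 571.05 thousand.
Broad rate = 60.11 / 571.05 = 10.53%.
Headline unemployment rate = 26.29 / 561.51 = 4.68%.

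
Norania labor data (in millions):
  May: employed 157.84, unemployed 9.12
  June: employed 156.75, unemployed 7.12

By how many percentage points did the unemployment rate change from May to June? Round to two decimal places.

May: labor force = 157.84 + 9.12 = 166.96; u = 9.12/166.96 = 5.46%.
June: labor force = 156.75 + 7.12 = 163.87; u = 7.12/163.87 = 4.34%.
Change = 4.34% − 5.46% = −1.12 pp.

The unemployment rate changed by −1.12 percentage points.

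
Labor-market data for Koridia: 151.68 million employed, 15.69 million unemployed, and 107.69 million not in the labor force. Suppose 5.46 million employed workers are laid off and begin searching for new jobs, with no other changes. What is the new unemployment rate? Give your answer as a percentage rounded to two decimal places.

New unemployment rate ≈ 12.64%.

Initially, labor force = 151.68 + 15.69 = 167.37 million, so u = 15.69/167.37 = 9.37%.
After the change, employed falls and unemployed rises by 5.46; labor force unchanged → E = 146.22, U = 21.15, labor force = 167.37 million.
New unemployment rate = 21.15 / 167.37 = 12.64%.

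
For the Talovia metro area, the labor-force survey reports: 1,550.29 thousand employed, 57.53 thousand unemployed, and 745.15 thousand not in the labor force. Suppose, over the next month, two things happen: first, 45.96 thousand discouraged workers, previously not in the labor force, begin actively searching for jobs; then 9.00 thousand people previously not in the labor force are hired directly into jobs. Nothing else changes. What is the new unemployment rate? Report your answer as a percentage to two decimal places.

Initially, labor force = 1,550.29 + 57.53 = 1,607.82 thousand, so u = 57.53/1,607.82 = 3.58%.
After the first change, unemployed and labor force both rise by 45.96 → E = 1,550.29, U = 103.49, labor force = 1,653.78 thousand.
After the second change, employed and labor force both rise by 9.00; unemployed unchanged → E = 1,559.29, U = 103.49, labor force = 1,662.78 thousand.
New unemployment rate = 103.49 / 1,662.78 = 6.22%.

New unemployment rate ≈ 6.22%.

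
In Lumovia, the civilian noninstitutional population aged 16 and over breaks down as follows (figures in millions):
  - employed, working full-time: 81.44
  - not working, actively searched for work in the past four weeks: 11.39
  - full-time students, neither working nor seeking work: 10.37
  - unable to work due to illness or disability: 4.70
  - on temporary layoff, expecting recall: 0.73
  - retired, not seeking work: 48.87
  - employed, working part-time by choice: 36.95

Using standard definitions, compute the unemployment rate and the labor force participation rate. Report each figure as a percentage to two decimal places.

Employed = 81.44 + 36.95 = 118.39 million.
Unemployed = 11.39 + 0.73 = 12.12 million (jobless and actively searching, or on temporary layoff).
Labor force = 118.39 + 12.12 = 130.51 million.
Not in labor force = 10.37 + 4.70 + 48.87 = 63.94 million (those not working and not actively searching are outside the labor force).
Civilian working-age population = 130.51 + 63.94 = 194.45 million.
Unemployment rate = 12.12 / 130.51 = 9.29%.
Labor force participation rate = 130.51 / 194.45 = 67.12%.

Unemployment rate ≈ 9.29%; labor force participation rate ≈ 67.12%.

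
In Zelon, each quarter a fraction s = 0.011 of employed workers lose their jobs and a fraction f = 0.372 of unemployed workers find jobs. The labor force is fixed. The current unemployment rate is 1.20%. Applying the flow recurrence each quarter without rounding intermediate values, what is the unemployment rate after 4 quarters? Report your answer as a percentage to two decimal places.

Unemployment rate after four quarters ≈ 2.63%.

With a fixed labor force, u_{t+1} = u_t + s·(1−u_t) − f·u_t = u_t·(1−s−f) + s.
Here 1−s−f = 0.617 and s = 0.011.
u_1 = 0.012000 × 0.617 + 0.011 = 0.018404.
u_2 = 0.018404 × 0.617 + 0.011 = 0.022355.
u_3 = 0.022355 × 0.617 + 0.011 = 0.024793.
u_4 = 0.024793 × 0.617 + 0.011 = 0.026297.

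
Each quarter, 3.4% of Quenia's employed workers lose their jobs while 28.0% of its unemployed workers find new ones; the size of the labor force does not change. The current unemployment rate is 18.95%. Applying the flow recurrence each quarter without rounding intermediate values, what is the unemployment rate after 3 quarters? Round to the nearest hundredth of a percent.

Unemployment rate after three quarters ≈ 13.45%.

With a fixed labor force, u_{t+1} = u_t + s·(1−u_t) − f·u_t = u_t·(1−s−f) + s.
Here 1−s−f = 0.686 and s = 0.034.
u_1 = 0.189500 × 0.686 + 0.034 = 0.163997.
u_2 = 0.163997 × 0.686 + 0.034 = 0.146502.
u_3 = 0.146502 × 0.686 + 0.034 = 0.134500.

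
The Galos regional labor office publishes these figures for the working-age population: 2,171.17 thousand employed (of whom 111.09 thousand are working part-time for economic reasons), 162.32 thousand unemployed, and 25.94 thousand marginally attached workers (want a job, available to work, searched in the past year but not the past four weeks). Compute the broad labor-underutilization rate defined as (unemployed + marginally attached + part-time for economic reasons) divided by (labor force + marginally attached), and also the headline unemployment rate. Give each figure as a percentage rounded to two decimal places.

Labor force = 2,171.17 + 162.32 = 2,333.49 thousand.
Numerator = 162.32 + 25.94 + 111.09 = 299.35 thousand.
Denominator = 2,333.49 + 25.94 = 2,359.43 thousand.
Broad rate = 299.35 / 2,359.43 = 12.69%.
Headline unemployment rate = 162.32 / 2,333.49 = 6.96%.

Broad underutilization rate ≈ 12.69%; headline unemployment rate ≈ 6.96%.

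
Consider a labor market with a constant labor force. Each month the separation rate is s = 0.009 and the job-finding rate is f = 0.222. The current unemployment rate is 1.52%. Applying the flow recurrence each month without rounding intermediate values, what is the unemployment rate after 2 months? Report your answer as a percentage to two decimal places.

With a fixed labor force, u_{t+1} = u_t + s·(1−u_t) − f·u_t = u_t·(1−s−f) + s.
Here 1−s−f = 0.769 and s = 0.009.
u_1 = 0.015200 × 0.769 + 0.009 = 0.020689.
u_2 = 0.020689 × 0.769 + 0.009 = 0.024910.

Unemployment rate after two months ≈ 2.49%.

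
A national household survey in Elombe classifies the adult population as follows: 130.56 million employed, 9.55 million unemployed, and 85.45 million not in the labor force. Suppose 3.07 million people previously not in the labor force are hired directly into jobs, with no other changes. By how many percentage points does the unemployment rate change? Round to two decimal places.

The unemployment rate changes by −0.15 percentage points.

Initially, labor force = 130.56 + 9.55 = 140.11 million, so u = 9.55/140.11 = 6.82%.
After the change, employed and labor force both rise by 3.07; unemployed unchanged → E = 133.63, U = 9.55, labor force = 143.18 million.
New unemployment rate = 9.55 / 143.18 = 6.67%.
Change = 6.67% − 6.82% = −0.15 percentage points.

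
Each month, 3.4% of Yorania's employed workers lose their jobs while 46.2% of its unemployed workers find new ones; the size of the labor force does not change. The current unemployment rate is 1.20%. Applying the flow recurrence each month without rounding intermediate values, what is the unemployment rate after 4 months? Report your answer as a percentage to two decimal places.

With a fixed labor force, u_{t+1} = u_t + s·(1−u_t) − f·u_t = u_t·(1−s−f) + s.
Here 1−s−f = 0.504 and s = 0.034.
u_1 = 0.012000 × 0.504 + 0.034 = 0.040048.
u_2 = 0.040048 × 0.504 + 0.034 = 0.054184.
u_3 = 0.054184 × 0.504 + 0.034 = 0.061309.
u_4 = 0.061309 × 0.504 + 0.034 = 0.064900.

Unemployment rate after four months ≈ 6.49%.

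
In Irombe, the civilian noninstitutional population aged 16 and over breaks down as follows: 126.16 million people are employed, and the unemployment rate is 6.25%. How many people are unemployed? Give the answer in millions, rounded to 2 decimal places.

About 8.41 million are unemployed.

Let U be the number unemployed. The labor force is E + U, and U/(E+U) = 0.0625.
So U = 0.0625 × 126.16 / (1 − 0.0625) = 7.8850 / 0.9375 ≈ 8.41 million.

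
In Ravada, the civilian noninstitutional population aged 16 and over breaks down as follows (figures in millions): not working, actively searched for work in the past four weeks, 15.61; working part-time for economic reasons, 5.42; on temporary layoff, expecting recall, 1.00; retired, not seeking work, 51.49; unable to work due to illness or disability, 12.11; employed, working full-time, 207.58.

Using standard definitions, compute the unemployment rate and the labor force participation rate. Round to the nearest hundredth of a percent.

Unemployment rate ≈ 7.23%; labor force participation rate ≈ 78.31%.

Employed = 5.42 + 207.58 = 213.00 million (anyone who worked, including part-time for economic reasons, counts as employed).
Unemployed = 15.61 + 1.00 = 16.61 million (jobless and actively searching, or on temporary layoff).
Labor force = 213.00 + 16.61 = 229.61 million.
Not in labor force = 51.49 + 12.11 = 63.60 million (those not working and not actively searching are outside the labor force).
Civilian working-age population = 229.61 + 63.60 = 293.21 million.
Unemployment rate = 16.61 / 229.61 = 7.23%.
Labor force participation rate = 229.61 / 293.21 = 78.31%.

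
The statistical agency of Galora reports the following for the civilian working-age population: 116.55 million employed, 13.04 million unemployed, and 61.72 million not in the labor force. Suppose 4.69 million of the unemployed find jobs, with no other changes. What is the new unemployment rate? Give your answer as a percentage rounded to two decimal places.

New unemployment rate ≈ 6.44%.

Initially, labor force = 116.55 + 13.04 = 129.59 million, so u = 13.04/129.59 = 10.06%.
After the change, unemployed falls and employed rises by 4.69; labor force unchanged → E = 121.24, U = 8.35, labor force = 129.59 million.
New unemployment rate = 8.35 / 129.59 = 6.44%.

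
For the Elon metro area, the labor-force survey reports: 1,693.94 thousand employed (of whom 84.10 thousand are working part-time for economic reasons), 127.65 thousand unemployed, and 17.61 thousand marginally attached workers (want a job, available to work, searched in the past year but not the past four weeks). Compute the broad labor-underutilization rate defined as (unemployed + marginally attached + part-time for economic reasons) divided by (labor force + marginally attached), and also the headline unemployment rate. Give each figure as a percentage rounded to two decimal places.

Broad underutilization rate ≈ 12.47%; headline unemployment rate ≈ 7.01%.

Labor force = 1,693.94 + 127.65 = 1,821.59 thousand.
Numerator = 127.65 + 17.61 + 84.10 = 229.36 thousand.
Denominator = 1,821.59 + 17.61 = 1,839.20 thousand.
Broad rate = 229.36 / 1,839.20 = 12.47%.
Headline unemployment rate = 127.65 / 1,821.59 = 7.01%.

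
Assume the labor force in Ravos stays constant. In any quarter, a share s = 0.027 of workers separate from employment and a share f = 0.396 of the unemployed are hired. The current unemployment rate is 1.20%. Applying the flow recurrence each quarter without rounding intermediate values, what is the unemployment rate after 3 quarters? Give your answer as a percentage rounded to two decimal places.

With a fixed labor force, u_{t+1} = u_t + s·(1−u_t) − f·u_t = u_t·(1−s−f) + s.
Here 1−s−f = 0.577 and s = 0.027.
u_1 = 0.012000 × 0.577 + 0.027 = 0.033924.
u_2 = 0.033924 × 0.577 + 0.027 = 0.046574.
u_3 = 0.046574 × 0.577 + 0.027 = 0.053873.

Unemployment rate after three quarters ≈ 5.39%.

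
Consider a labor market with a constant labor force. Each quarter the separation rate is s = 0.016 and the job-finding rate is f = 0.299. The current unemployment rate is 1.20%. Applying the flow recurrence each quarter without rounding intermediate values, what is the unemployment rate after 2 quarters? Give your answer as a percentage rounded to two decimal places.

Unemployment rate after two quarters ≈ 3.26%.

With a fixed labor force, u_{t+1} = u_t + s·(1−u_t) − f·u_t = u_t·(1−s−f) + s.
Here 1−s−f = 0.685 and s = 0.016.
u_1 = 0.012000 × 0.685 + 0.016 = 0.024220.
u_2 = 0.024220 × 0.685 + 0.016 = 0.032591.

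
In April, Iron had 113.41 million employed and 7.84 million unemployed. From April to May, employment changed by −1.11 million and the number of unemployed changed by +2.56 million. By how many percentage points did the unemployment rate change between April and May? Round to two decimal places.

April: labor force = 113.41 + 7.84 = 121.25; u = 7.84/121.25 = 6.47%.
May: labor force = 112.30 + 10.40 = 122.70; u = 10.40/122.70 = 8.48%.
Change = 8.48% − 6.47% = +2.01 pp.

The unemployment rate changed by +2.01 percentage points.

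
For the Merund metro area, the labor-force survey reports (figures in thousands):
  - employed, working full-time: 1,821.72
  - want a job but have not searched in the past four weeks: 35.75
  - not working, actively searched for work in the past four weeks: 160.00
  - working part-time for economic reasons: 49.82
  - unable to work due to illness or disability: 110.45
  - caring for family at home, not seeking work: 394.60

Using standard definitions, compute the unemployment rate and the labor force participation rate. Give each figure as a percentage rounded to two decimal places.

Unemployment rate ≈ 7.88%; labor force participation rate ≈ 78.98%.

Employed = 1,821.72 + 49.82 = 1,871.54 thousand (anyone who worked, including part-time for economic reasons, counts as employed).
Unemployed = 160.00 thousand.
Labor force = 1,871.54 + 160.00 = 2,031.54 thousand.
Not in labor force = 35.75 + 110.45 + 394.60 = 540.80 thousand (those not working and not actively searching are outside the labor force — including those who want a job but have given up searching).
Civilian working-age population = 2,031.54 + 540.80 = 2,572.34 thousand.
Unemployment rate = 160.00 / 2,031.54 = 7.88%.
Labor force participation rate = 2,031.54 / 2,572.34 = 78.98%.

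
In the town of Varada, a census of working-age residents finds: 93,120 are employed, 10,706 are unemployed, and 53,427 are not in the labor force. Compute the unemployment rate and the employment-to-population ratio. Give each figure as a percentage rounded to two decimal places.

Labor force = employed + unemployed = 93,120 + 10,706 = 103,826.
Working-age population = 103,826 + 53,427 = 157,253.
Unemployment rate = 10,706 / 103,826 = 10.31%.
Employment-population ratio = 93,120 / 157,253 = 59.22%.

Unemployment rate ≈ 10.31%; employment-population ratio ≈ 59.22%.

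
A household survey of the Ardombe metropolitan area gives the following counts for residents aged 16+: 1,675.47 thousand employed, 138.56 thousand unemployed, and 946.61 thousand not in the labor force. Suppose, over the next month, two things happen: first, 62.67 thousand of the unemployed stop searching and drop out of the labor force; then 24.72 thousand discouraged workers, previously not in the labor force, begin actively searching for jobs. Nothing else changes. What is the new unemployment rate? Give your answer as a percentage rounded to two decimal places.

New unemployment rate ≈ 5.66%.

Initially, labor force = 1,675.47 + 138.56 = 1,814.03 thousand, so u = 138.56/1,814.03 = 7.64%.
After the first change, unemployed and labor force both fall by 62.67 → E = 1,675.47, U = 75.89, labor force = 1,751.36 thousand.
After the second change, unemployed and labor force both rise by 24.72 → E = 1,675.47, U = 100.61, labor force = 1,776.08 thousand.
New unemployment rate = 100.61 / 1,776.08 = 5.66%.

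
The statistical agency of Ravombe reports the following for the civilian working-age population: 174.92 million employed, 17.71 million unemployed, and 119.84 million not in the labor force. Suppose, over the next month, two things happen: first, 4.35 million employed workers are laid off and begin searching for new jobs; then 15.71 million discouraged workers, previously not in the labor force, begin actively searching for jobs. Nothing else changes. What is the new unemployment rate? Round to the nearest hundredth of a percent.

Initially, labor force = 174.92 + 17.71 = 192.63 million, so u = 17.71/192.63 = 9.19%.
After the first change, employed falls and unemployed rises by 4.35; labor force unchanged → E = 170.57, U = 22.06, labor force = 192.63 million.
After the second change, unemployed and labor force both rise by 15.71 → E = 170.57, U = 37.77, labor force = 208.34 million.
New unemployment rate = 37.77 / 208.34 = 18.13%.

New unemployment rate ≈ 18.13%.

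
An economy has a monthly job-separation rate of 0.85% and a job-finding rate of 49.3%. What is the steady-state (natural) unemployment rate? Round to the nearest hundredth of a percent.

Steady-state unemployment rate ≈ 1.69%.

At steady state the flows balance: s·E = f·U, so U/(E+U) = s/(s+f).
u* = 0.85 / (0.85 + 49.3) = 0.85 / 50.15 = 1.69%.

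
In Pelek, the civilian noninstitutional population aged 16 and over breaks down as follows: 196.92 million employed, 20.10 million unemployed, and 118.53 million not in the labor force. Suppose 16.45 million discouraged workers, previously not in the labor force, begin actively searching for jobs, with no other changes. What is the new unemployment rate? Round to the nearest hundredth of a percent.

New unemployment rate ≈ 15.66%.

Initially, labor force = 196.92 + 20.10 = 217.02 million, so u = 20.10/217.02 = 9.26%.
After the change, unemployed and labor force both rise by 16.45 → E = 196.92, U = 36.55, labor force = 233.47 million.
New unemployment rate = 36.55 / 233.47 = 15.66%.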